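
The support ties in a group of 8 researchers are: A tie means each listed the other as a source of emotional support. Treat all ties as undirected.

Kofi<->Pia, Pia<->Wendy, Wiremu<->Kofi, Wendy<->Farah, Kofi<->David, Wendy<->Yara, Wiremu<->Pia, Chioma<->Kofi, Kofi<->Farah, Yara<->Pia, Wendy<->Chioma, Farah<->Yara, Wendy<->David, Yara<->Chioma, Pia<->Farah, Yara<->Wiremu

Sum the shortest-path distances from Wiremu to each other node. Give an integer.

Distances from Wiremu: Chioma:2, David:2, Farah:2, Kofi:1, Pia:1, Wendy:2, Yara:1.
Sum = 2 + 2 + 2 + 1 + 1 + 2 + 1 = 11.

11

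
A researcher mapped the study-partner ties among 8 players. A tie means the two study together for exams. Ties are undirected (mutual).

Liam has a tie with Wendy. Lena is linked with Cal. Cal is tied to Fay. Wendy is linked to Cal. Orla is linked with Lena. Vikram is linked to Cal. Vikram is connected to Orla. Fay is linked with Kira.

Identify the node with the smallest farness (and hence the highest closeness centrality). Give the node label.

Farness (sum of distances to all others) for each node — Cal:10, Fay:14, Kira:20, Lena:14, Liam:20, Orla:18, Vikram:14, Wendy:14.
The smallest farness is 10, for Cal, so Cal has the highest closeness.

Cal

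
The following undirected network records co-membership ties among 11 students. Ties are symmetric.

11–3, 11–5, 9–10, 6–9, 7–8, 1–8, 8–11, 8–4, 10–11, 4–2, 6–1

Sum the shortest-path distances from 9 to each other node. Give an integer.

28

Distances from 9: 1:2, 2:5, 3:3, 4:4, 5:3, 6:1, 7:4, 8:3, 10:1, 11:2.
Sum = 2 + 5 + 3 + 4 + 3 + 1 + 4 + 3 + 1 + 2 = 28.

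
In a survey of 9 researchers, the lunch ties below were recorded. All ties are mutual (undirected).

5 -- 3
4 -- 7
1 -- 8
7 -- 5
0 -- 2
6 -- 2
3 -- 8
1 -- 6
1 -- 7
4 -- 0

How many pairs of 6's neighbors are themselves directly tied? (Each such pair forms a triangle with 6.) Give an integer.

6's neighbors are 1 and 2, but none of them are tied to each other, so no triangle contains 6.

0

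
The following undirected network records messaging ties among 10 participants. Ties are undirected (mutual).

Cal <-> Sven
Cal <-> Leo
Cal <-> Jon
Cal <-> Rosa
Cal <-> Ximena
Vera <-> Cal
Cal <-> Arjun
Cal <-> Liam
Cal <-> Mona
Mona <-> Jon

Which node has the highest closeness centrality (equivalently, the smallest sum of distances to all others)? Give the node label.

Cal

Farness (sum of distances to all others) for each node — Arjun:17, Cal:9, Jon:16, Leo:17, Liam:17, Mona:16, Rosa:17, Sven:17, Vera:17, Ximena:17.
The smallest farness is 9, for Cal, so Cal has the highest closeness.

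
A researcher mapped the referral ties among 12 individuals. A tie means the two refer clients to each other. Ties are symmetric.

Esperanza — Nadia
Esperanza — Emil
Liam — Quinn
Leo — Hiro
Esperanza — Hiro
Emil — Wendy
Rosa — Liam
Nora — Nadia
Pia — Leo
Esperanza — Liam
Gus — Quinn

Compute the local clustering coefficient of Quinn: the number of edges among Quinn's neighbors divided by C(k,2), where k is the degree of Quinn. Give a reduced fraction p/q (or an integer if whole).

0

Quinn's neighbors: Gus and Liam (k = 2).
Possible neighbor pairs: C(2,2) = 1. Edges among them: none → e = 0.
Clustering(Quinn) = 0/1.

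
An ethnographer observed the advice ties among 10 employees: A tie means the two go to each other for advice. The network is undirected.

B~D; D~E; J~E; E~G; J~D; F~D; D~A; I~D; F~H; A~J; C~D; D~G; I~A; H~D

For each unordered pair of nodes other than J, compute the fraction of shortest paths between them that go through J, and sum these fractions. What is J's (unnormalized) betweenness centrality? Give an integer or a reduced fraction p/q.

1/2

Pairs whose geodesics pass through J — E–A: 1/2.
All other pairs contribute 0.
Summing the contributions gives betweenness(J) = 1/2.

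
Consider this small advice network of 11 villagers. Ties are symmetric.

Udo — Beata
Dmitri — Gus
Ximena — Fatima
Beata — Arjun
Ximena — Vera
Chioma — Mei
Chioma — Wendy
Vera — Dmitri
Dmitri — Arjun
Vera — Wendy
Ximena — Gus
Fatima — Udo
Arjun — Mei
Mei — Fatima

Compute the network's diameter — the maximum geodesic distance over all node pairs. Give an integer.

4

Eccentricity of each node (its greatest distance to any other): Arjun:3, Beata:4, Chioma:4, Dmitri:3, Fatima:3, Gus:4, Mei:3, Udo:4, Vera:3, Wendy:4, Ximena:3.
The maximum eccentricity is 4, realized for instance by the pair Chioma–Gus via Chioma – Mei – Fatima – Ximena – Gus. So the diameter is 4.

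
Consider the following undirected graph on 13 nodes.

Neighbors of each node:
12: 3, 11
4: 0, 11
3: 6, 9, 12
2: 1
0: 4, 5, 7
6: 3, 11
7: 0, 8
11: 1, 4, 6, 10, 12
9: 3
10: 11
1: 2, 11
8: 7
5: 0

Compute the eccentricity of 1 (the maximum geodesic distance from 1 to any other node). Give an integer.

5

Distances from 1: 0:3, 2:1, 3:3, 4:2, 5:4, 6:2, 7:4, 8:5, 9:4, 10:2, 11:1, 12:2.
The largest is 5 (to 8), so the eccentricity of 1 is 5.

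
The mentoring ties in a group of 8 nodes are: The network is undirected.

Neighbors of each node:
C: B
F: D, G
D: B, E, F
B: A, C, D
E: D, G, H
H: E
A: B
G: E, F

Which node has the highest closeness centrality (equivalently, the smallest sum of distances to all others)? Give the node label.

Farness (sum of distances to all others) for each node — A:19, B:13, C:19, D:11, E:13, F:15, G:17, H:19.
The smallest farness is 11, for D, so D has the highest closeness.

D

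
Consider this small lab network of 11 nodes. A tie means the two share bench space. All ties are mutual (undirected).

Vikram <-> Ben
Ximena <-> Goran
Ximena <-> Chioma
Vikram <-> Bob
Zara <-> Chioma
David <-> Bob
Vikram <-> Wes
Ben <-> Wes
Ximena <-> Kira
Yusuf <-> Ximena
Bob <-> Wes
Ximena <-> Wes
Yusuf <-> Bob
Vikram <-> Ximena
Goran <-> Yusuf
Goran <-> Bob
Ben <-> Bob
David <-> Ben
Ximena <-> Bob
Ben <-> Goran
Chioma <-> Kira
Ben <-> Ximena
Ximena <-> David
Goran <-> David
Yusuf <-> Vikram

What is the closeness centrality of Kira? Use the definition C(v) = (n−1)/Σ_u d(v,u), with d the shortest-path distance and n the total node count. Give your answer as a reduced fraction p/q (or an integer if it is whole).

5/9

Distances from Kira: Ben:2, Bob:2, Chioma:1, David:2, Goran:2, Vikram:2, Wes:2, Ximena:1, Yusuf:2, Zara:2. Sum = 18.
n = 11, so closeness = 10/18 = 5/9.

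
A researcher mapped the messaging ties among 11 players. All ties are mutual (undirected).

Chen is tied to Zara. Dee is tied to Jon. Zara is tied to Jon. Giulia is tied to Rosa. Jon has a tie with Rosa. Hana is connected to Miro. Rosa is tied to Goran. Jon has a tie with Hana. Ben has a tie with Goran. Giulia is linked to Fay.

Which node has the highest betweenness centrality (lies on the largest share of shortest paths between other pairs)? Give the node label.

Unnormalized betweenness of each node: Ben:0, Chen:0, Dee:0, Fay:0, Giulia:9, Goran:9, Hana:9, Jon:33, Miro:0, Rosa:28, Zara:9.
Jon has the largest value, 33, making it the main broker — the node through which the most shortest paths run.

Jon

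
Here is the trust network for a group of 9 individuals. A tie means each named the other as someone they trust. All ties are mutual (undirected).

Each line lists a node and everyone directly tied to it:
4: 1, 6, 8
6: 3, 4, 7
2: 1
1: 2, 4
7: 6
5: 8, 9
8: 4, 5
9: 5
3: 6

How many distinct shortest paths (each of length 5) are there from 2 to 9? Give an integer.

1

The shortest distance is 5, and the only length-5 path is 2–1–4–8–5–9. So there is exactly 1 shortest path.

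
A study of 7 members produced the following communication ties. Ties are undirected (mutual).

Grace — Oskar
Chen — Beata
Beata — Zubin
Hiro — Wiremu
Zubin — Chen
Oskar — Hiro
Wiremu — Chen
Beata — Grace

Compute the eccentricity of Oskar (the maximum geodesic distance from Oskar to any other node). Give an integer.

3

Distances from Oskar: Beata:2, Chen:3, Grace:1, Hiro:1, Wiremu:2, Zubin:3.
The largest is 3 (to Chen and Zubin), so the eccentricity of Oskar is 3.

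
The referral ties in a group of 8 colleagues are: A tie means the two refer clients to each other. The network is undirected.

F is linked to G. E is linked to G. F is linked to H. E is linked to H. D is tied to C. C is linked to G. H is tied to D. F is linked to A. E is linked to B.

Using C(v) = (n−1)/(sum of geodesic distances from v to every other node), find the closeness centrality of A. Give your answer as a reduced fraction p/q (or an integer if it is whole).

7/18

Distances from A: B:4, C:3, D:3, E:3, F:1, G:2, H:2. Sum = 18.
n = 8, so closeness = 7/18.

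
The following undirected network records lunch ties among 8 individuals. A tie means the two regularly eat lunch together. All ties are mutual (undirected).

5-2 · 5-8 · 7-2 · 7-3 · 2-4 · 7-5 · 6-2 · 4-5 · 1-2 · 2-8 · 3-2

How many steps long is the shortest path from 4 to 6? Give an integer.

One shortest route is 4 – 2 – 6, which uses 2 edges, and 4 and 6 are not directly tied, so nothing shorter exists. So d(4,6) = 2.

2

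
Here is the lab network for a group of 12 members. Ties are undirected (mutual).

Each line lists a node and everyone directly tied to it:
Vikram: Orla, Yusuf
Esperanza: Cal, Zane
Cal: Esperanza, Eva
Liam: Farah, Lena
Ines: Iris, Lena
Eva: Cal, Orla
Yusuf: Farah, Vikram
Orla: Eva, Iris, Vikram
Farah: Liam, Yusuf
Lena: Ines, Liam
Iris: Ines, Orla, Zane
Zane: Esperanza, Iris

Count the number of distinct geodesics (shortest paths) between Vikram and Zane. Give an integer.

1

The shortest distance is 3, and the only length-3 path is Vikram–Orla–Iris–Zane. So there is exactly 1 shortest path.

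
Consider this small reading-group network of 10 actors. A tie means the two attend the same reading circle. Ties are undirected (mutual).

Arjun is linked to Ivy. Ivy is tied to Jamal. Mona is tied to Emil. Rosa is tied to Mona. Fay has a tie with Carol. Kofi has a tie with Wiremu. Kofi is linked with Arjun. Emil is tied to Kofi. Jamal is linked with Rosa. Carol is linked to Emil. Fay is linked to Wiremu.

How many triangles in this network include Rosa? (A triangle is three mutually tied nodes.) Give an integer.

0

Rosa's neighbors are Jamal and Mona, but none of them are tied to each other, so no triangle contains Rosa.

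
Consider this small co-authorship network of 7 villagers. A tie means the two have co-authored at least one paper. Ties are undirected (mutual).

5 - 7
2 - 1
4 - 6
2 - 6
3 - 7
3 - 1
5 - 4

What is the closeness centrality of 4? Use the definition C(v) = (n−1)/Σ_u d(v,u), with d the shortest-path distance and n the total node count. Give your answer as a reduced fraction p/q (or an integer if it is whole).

Distances from 4: 1:3, 2:2, 3:3, 5:1, 6:1, 7:2. Sum = 12.
n = 7, so closeness = 6/12 = 1/2.

1/2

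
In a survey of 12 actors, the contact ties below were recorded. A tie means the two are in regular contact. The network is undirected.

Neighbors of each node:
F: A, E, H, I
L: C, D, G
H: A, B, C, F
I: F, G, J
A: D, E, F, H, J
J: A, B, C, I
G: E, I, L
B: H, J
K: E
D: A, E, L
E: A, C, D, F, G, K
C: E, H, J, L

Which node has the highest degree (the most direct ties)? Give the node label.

E

Degrees — A:5, B:2, C:4, D:3, E:6, F:4, G:3, H:4, I:3, J:4, K:1, L:3.
The maximum is 6, attained only by E.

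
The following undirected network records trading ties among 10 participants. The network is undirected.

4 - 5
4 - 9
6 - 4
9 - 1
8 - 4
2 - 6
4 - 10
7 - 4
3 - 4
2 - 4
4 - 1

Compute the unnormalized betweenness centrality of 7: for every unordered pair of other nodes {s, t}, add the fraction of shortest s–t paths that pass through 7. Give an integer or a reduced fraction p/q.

No shortest path between any pair of other nodes passes through 7.
Summing the contributions gives betweenness(7) = 0.

0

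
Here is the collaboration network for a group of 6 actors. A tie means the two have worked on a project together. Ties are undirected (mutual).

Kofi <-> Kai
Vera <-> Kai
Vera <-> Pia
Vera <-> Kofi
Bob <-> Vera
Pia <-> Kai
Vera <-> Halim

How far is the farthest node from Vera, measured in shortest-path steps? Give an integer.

1

Distances from Vera: Bob:1, Halim:1, Kai:1, Kofi:1, Pia:1.
The largest is 1 (to Halim, Kai, Pia, Kofi, and Bob), so the eccentricity of Vera is 1.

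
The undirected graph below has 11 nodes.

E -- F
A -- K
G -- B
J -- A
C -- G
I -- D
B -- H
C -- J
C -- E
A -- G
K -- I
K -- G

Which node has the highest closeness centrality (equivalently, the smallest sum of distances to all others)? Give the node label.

G

Farness (sum of distances to all others) for each node — A:22, B:25, C:21, D:37, E:28, F:37, G:18, H:34, I:28, J:25, K:21.
The smallest farness is 18, for G, so G has the highest closeness.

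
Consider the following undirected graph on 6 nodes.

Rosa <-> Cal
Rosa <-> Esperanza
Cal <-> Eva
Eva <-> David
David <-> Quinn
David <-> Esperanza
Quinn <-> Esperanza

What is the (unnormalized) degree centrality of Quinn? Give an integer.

2

Quinn is directly tied to David and Esperanza. That is 2 neighbors, so the degree of Quinn is 2.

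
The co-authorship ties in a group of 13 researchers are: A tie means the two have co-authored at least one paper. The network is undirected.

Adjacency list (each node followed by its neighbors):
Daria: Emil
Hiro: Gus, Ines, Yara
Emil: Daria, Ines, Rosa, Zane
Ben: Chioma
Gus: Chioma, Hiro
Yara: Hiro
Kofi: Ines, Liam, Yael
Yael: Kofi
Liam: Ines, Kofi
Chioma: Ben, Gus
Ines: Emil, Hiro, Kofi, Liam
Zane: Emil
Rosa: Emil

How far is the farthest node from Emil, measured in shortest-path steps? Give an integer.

5

Distances from Emil: Ben:5, Chioma:4, Daria:1, Gus:3, Hiro:2, Ines:1, Kofi:2, Liam:2, Rosa:1, Yael:3, Yara:3, Zane:1.
The largest is 5 (to Ben), so the eccentricity of Emil is 5.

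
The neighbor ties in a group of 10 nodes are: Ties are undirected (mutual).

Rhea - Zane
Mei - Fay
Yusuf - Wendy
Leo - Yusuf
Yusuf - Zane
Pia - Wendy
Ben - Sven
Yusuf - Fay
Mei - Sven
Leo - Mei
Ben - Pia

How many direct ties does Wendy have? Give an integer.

2

Wendy is directly tied to Pia and Yusuf. That is 2 neighbors, so the degree of Wendy is 2.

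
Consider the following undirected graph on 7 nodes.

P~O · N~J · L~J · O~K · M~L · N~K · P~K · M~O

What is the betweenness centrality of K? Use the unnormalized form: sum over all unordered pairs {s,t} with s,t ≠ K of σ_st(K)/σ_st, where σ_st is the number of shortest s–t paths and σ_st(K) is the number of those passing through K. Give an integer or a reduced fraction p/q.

4

Pairs whose geodesics pass through K — J–O: 1/2; J–P: 1; M–N: 1/2; O–N: 1; P–N: 1.
All other pairs contribute 0.
Summing the contributions gives betweenness(K) = 4.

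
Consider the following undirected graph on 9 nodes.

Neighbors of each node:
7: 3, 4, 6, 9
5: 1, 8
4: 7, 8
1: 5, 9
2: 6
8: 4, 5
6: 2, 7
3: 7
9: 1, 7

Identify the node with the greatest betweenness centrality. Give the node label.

Unnormalized betweenness of each node: 1:7/2, 2:0, 3:0, 4:13/2, 5:2, 6:7, 7:19, 8:7/2, 9:13/2.
7 has the largest value, 19, making it the main broker — the node through which the most shortest paths run.

7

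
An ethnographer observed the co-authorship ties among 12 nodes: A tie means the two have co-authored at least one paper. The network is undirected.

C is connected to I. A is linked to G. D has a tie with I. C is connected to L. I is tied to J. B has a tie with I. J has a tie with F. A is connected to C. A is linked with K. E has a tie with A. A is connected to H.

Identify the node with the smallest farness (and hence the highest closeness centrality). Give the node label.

Farness (sum of distances to all others) for each node — A:22, B:32, C:20, D:32, E:32, F:40, G:32, H:32, I:22, J:30, K:32, L:30.
The smallest farness is 20, for C, so C has the highest closeness.

C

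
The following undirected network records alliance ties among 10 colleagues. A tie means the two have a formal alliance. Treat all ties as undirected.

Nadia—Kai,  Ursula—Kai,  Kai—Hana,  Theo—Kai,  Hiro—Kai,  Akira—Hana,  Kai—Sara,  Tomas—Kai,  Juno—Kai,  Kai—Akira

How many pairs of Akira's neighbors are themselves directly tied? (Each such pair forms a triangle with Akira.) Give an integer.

1

Akira's neighbors: Hana and Kai.
Neighbor pairs that are themselves tied: Akira–Hana–Kai. Each forms one triangle with Akira, for 1 in total.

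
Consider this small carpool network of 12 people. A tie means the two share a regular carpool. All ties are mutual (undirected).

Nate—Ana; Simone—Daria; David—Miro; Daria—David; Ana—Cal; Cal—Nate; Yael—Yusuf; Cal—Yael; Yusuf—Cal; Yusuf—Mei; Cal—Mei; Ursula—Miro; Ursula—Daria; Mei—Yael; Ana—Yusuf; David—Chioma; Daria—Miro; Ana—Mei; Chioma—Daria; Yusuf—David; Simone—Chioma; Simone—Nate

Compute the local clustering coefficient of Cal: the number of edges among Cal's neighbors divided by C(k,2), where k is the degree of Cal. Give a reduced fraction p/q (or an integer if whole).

Cal's neighbors: Ana, Mei, Nate, Yael, and Yusuf (k = 5).
Possible neighbor pairs: C(5,2) = 10. Edges among them: Ana–Mei, Ana–Nate, Ana–Yusuf, Mei–Yael, Mei–Yusuf, Yael–Yusuf → e = 6.
Clustering(Cal) = 6/10 = 3/5.

3/5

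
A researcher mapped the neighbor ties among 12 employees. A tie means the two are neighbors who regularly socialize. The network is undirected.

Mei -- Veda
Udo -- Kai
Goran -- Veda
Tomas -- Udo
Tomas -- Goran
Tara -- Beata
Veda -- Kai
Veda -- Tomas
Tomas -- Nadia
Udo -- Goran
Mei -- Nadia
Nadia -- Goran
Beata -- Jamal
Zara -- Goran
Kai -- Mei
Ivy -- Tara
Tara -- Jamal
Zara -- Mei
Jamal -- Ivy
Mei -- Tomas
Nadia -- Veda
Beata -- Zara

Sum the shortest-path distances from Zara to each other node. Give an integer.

20

Distances from Zara: Beata:1, Goran:1, Ivy:3, Jamal:2, Kai:2, Mei:1, Nadia:2, Tara:2, Tomas:2, Udo:2, Veda:2.
Sum = 1 + 1 + 3 + 2 + 2 + 1 + 2 + 2 + 2 + 2 + 2 = 20.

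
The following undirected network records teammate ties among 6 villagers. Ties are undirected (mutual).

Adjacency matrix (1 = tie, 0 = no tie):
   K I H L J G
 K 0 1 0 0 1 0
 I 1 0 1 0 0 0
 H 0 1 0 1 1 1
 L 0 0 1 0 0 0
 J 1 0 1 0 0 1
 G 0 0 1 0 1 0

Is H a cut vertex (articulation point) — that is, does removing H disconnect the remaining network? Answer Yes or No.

Removing H leaves {G, I, J, and K} with no path to {L}, so the network splits into 2 components. H is a cut vertex.

Yes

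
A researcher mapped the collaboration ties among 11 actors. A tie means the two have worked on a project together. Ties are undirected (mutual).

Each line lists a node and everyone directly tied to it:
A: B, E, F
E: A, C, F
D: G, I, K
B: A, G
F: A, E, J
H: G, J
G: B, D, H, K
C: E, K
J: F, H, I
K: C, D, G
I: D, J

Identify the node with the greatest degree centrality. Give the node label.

G

Degrees — A:3, B:2, C:2, D:3, E:3, F:3, G:4, H:2, I:2, J:3, K:3.
The maximum is 4, attained only by G.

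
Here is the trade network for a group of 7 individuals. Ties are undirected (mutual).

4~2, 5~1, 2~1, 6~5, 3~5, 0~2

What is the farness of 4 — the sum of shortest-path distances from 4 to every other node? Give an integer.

16

Distances from 4: 0:2, 1:2, 2:1, 3:4, 5:3, 6:4.
Sum = 2 + 2 + 1 + 4 + 3 + 4 = 16.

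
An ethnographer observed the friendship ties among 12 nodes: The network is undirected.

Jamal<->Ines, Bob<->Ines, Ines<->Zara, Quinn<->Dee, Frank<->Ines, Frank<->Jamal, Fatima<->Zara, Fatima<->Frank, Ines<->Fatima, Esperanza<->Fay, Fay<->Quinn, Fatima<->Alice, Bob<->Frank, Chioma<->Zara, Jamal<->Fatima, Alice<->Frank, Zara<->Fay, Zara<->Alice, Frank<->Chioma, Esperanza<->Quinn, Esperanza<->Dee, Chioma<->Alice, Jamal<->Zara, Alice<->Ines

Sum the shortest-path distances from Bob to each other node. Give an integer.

Distances from Bob: Alice:2, Chioma:2, Dee:5, Esperanza:4, Fatima:2, Fay:3, Frank:1, Ines:1, Jamal:2, Quinn:4, Zara:2.
Sum = 2 + 2 + 5 + 4 + 2 + 3 + 1 + 1 + 2 + 4 + 2 = 28.

28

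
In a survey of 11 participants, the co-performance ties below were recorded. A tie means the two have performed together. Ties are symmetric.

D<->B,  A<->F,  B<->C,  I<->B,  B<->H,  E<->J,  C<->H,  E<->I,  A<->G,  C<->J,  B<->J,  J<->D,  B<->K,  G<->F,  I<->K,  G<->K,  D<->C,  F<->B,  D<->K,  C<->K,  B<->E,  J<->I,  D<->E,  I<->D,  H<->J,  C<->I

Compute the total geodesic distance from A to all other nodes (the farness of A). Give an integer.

Distances from A: B:2, C:3, D:3, E:3, F:1, G:1, H:3, I:3, J:3, K:2.
Sum = 2 + 3 + 3 + 3 + 1 + 1 + 3 + 3 + 3 + 2 = 24.

24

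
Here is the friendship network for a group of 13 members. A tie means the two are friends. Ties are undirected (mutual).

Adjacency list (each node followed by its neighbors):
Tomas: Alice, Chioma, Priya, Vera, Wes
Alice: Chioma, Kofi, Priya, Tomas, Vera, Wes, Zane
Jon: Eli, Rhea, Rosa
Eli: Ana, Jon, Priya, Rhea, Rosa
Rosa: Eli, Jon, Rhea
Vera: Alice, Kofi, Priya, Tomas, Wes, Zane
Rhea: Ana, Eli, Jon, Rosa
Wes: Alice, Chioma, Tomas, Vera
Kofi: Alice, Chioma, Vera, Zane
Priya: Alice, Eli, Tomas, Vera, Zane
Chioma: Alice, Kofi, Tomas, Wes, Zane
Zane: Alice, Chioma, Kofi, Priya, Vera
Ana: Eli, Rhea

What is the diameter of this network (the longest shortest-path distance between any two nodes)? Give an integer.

4

Eccentricity of each node (its greatest distance to any other): Alice:3, Ana:4, Chioma:4, Eli:3, Jon:4, Kofi:4, Priya:2, Rhea:4, Rosa:4, Tomas:3, Vera:3, Wes:4, Zane:3.
The maximum eccentricity is 4, realized for instance by the pair Wes–Jon via Wes – Tomas – Priya – Eli – Jon. So the diameter is 4.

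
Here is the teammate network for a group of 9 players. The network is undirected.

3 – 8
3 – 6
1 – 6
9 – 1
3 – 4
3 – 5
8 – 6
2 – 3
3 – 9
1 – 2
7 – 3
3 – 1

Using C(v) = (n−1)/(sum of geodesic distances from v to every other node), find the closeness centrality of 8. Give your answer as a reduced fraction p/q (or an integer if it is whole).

Distances from 8: 1:2, 2:2, 3:1, 4:2, 5:2, 6:1, 7:2, 9:2. Sum = 14.
n = 9, so closeness = 8/14 = 4/7.

4/7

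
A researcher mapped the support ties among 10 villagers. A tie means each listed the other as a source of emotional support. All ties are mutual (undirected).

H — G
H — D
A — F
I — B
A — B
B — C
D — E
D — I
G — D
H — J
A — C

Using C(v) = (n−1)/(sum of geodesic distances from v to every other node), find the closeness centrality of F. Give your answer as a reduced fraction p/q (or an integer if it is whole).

3/11

Distances from F: A:1, B:2, C:2, D:4, E:5, G:5, H:5, I:3, J:6. Sum = 33.
n = 10, so closeness = 9/33 = 3/11.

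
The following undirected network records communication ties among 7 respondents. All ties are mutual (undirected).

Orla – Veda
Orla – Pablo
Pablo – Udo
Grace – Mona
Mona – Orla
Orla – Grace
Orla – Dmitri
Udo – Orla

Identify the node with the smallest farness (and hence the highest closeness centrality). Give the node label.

Orla

Farness (sum of distances to all others) for each node — Dmitri:11, Grace:10, Mona:10, Orla:6, Pablo:10, Udo:10, Veda:11.
The smallest farness is 6, for Orla, so Orla has the highest closeness.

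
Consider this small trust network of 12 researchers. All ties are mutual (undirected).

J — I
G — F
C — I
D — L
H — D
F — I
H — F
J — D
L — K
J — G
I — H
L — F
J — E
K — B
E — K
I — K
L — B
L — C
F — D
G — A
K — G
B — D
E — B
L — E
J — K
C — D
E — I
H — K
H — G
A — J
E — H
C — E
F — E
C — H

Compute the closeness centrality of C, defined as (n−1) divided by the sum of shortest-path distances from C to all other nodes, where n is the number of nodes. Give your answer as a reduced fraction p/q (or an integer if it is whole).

11/18

Distances from C: A:3, B:2, D:1, E:1, F:2, G:2, H:1, I:1, J:2, K:2, L:1. Sum = 18.
n = 12, so closeness = 11/18.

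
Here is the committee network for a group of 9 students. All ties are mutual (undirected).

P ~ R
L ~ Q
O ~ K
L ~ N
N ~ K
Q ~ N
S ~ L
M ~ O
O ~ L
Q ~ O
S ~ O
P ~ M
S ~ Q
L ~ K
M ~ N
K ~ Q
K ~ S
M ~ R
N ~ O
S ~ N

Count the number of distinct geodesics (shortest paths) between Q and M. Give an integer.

The shortest distance is 2. The length-2 paths are: Q–N–M; Q–O–M.
That gives 2 distinct shortest paths.

2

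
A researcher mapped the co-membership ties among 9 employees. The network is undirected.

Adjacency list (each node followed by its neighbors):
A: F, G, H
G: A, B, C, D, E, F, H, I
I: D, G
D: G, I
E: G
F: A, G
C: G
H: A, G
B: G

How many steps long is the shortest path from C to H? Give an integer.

2

One shortest route is C – G – H, which uses 2 edges, and C and H are not directly tied, so nothing shorter exists. So d(C,H) = 2.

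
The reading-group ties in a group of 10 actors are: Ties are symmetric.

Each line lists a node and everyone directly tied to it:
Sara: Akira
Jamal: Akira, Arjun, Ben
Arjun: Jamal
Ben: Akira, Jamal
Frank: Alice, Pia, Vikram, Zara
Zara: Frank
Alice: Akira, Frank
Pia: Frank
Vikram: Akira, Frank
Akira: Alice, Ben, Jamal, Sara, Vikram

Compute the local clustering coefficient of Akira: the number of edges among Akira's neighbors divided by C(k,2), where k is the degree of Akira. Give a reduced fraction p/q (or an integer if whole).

Akira's neighbors: Alice, Ben, Jamal, Sara, and Vikram (k = 5).
Possible neighbor pairs: C(5,2) = 10. Edges among them: Ben–Jamal → e = 1.
Clustering(Akira) = 1/10.

1/10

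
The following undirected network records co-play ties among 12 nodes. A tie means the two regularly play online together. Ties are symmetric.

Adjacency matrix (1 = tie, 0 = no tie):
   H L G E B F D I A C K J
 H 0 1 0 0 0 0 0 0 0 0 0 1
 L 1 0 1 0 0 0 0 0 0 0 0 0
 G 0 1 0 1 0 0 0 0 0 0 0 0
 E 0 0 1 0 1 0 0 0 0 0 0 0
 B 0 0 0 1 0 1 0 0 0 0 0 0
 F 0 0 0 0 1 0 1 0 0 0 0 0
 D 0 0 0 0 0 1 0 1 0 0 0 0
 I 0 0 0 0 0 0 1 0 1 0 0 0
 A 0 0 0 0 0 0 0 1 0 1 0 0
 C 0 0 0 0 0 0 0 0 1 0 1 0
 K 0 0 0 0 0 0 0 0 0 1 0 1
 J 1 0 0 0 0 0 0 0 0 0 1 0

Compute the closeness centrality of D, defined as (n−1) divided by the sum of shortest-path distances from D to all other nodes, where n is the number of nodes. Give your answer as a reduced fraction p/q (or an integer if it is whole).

Distances from D: A:2, B:2, C:3, E:3, F:1, G:4, H:6, I:1, J:5, K:4, L:5. Sum = 36.
n = 12, so closeness = 11/36.

11/36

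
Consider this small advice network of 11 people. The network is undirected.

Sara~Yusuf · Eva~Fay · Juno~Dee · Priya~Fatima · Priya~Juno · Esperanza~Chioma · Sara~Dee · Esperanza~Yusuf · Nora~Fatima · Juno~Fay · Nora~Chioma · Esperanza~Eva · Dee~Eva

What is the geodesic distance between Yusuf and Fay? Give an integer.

One shortest route is Yusuf – Esperanza – Eva – Fay, which uses 3 edges, and at distance 2 from Yusuf we only reach {Chioma, Dee, Eva}, which does not include Fay. So d(Yusuf,Fay) = 3.

3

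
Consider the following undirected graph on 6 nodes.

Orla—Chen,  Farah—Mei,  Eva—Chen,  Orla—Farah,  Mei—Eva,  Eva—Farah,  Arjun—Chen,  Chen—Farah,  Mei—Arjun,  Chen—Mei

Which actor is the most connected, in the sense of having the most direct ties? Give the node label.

Degrees — Arjun:2, Chen:5, Eva:3, Farah:4, Mei:4, Orla:2.
The maximum is 5, attained only by Chen.

Chen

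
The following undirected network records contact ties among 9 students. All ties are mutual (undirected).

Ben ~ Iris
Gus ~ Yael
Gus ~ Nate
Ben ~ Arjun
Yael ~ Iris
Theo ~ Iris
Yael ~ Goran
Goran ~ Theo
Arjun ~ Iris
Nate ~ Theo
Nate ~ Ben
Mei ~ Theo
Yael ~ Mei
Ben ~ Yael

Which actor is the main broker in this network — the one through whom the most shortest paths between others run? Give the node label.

Yael

Unnormalized betweenness of each node: Arjun:0, Ben:23/6, Goran:1/3, Gus:1/2, Iris:4, Mei:1/3, Nate:7/3, Theo:14/3, Yael:9.
Yael has the largest value, 9, making it the main broker — the node through which the most shortest paths run.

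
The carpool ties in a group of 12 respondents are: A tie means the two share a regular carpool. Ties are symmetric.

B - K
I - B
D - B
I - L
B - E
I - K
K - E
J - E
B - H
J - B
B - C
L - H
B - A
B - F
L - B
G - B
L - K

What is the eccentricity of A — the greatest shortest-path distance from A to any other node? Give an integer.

Distances from A: B:1, C:2, D:2, E:2, F:2, G:2, H:2, I:2, J:2, K:2, L:2.
The largest is 2 (to K, J, C, I, L, D, E, F, H, and G), so the eccentricity of A is 2.

2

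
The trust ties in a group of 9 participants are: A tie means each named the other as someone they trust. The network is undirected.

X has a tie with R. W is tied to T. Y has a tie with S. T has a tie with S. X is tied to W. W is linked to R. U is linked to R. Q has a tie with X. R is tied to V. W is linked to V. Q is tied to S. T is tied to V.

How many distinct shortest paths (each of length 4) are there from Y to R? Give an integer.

The shortest distance is 4. The length-4 paths are: Y–S–T–V–R; Y–S–T–W–R; Y–S–Q–X–R.
That gives 3 distinct shortest paths.

3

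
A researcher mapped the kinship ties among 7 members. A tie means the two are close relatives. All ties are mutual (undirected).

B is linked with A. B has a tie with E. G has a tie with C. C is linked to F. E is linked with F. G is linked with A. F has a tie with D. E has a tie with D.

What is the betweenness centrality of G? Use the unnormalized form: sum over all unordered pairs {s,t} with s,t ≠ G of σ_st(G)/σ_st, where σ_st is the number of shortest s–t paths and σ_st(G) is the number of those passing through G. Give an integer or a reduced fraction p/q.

Pairs whose geodesics pass through G — C–B: 1/2; C–A: 1; F–A: 1/2.
All other pairs contribute 0.
Summing the contributions gives betweenness(G) = 2.

2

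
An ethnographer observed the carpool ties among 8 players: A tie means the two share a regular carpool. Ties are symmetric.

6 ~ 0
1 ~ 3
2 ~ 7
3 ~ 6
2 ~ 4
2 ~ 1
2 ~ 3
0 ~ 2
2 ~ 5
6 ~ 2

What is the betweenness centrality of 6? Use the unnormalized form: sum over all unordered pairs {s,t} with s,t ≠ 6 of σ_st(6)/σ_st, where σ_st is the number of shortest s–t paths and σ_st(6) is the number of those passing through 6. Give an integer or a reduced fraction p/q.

1/2

Pairs whose geodesics pass through 6 — 0–3: 1/2.
All other pairs contribute 0.
Summing the contributions gives betweenness(6) = 1/2.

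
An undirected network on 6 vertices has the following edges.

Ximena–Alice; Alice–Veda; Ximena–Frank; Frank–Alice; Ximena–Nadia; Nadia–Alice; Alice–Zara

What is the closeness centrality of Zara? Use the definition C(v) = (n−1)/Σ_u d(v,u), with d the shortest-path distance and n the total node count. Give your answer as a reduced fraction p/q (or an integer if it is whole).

5/9

Distances from Zara: Alice:1, Frank:2, Nadia:2, Veda:2, Ximena:2. Sum = 9.
n = 6, so closeness = 5/9.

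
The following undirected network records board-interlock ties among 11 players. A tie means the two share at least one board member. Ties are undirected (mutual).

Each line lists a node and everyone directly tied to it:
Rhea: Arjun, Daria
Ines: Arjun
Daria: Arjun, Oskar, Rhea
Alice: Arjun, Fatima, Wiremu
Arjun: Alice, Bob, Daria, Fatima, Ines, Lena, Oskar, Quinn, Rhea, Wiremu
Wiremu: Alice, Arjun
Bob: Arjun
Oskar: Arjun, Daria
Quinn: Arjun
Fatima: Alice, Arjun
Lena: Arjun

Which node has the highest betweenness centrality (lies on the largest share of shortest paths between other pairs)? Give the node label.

Unnormalized betweenness of each node: Alice:1/2, Arjun:40, Bob:0, Daria:1/2, Fatima:0, Ines:0, Lena:0, Oskar:0, Quinn:0, Rhea:0, Wiremu:0.
Arjun has the largest value, 40, making it the main broker — the node through which the most shortest paths run.

Arjun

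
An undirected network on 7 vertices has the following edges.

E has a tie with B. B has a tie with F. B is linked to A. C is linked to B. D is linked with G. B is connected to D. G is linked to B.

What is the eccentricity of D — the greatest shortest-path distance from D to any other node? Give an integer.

2

Distances from D: A:2, B:1, C:2, E:2, F:2, G:1.
The largest is 2 (to C, F, E, and A), so the eccentricity of D is 2.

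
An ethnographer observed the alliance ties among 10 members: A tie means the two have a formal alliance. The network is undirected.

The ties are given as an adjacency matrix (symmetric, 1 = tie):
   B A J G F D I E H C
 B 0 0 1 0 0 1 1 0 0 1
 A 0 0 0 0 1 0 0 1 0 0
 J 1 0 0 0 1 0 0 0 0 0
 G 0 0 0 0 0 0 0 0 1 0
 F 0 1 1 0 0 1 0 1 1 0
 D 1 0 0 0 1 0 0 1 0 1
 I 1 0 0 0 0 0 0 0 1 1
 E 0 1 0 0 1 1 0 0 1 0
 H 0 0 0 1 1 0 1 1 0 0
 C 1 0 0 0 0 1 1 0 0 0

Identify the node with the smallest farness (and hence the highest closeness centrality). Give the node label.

Farness (sum of distances to all others) for each node — A:20, B:16, C:17, D:15, E:14, F:13, G:22, H:14, I:16, J:17.
The smallest farness is 13, for F, so F has the highest closeness.

F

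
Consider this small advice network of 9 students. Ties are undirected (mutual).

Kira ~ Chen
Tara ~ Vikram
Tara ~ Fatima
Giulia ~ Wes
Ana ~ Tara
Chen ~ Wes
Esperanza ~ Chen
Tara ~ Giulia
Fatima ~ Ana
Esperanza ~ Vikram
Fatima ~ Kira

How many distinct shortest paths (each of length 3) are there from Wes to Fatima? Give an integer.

The shortest distance is 3. The length-3 paths are: Wes–Chen–Kira–Fatima; Wes–Giulia–Tara–Fatima.
That gives 2 distinct shortest paths.

2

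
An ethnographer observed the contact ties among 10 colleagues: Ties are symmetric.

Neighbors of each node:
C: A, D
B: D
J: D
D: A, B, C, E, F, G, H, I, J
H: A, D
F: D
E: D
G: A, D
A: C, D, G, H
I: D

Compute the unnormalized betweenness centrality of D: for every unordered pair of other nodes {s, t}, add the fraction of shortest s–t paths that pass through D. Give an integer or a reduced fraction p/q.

63/2

Pairs whose geodesics pass through D — G–J: 1; G–I: 1; G–B: 1; G–C: 1/2; G–F: 1; G–H: 1/2; G–E: 1; J–I: 1; J–B: 1; J–C: 1; J–A: 1; J–F: 1; J–H: 1; J–E: 1 … (+19 more pairs).
All other pairs contribute 0.
Summing the contributions gives betweenness(D) = 63/2.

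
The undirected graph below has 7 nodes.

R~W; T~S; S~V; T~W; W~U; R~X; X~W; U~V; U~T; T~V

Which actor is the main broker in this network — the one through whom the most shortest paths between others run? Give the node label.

Unnormalized betweenness of each node: R:0, S:0, T:5, U:3/2, V:1/2, W:8, X:0.
W has the largest value, 8, making it the main broker — the node through which the most shortest paths run.

W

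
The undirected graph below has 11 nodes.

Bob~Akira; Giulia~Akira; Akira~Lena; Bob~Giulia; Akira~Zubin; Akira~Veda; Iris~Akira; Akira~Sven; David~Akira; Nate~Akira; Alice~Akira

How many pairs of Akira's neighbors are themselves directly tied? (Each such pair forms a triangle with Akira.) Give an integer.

Akira's neighbors: Alice, Bob, David, Giulia, Iris, Lena, Nate, Sven, Veda, and Zubin.
Neighbor pairs that are themselves tied: Akira–Bob–Giulia. Each forms one triangle with Akira, for 1 in total.

1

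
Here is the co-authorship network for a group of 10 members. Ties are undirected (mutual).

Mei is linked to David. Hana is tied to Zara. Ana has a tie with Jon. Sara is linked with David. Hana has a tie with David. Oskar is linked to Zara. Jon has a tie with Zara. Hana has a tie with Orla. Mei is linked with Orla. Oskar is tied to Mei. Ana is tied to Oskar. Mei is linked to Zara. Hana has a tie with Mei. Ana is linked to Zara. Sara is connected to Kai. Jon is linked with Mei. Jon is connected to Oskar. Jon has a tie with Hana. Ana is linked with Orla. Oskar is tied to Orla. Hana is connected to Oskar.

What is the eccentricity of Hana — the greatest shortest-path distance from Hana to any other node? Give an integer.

Distances from Hana: Ana:2, David:1, Jon:1, Kai:3, Mei:1, Orla:1, Oskar:1, Sara:2, Zara:1.
The largest is 3 (to Kai), so the eccentricity of Hana is 3.

3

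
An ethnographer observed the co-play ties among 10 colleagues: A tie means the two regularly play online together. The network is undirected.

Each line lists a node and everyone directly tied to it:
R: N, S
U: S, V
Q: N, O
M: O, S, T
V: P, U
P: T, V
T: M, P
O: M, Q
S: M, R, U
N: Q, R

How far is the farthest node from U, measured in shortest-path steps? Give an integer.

Distances from U: M:2, N:3, O:3, P:2, Q:4, R:2, S:1, T:3, V:1.
The largest is 4 (to Q), so the eccentricity of U is 4.

4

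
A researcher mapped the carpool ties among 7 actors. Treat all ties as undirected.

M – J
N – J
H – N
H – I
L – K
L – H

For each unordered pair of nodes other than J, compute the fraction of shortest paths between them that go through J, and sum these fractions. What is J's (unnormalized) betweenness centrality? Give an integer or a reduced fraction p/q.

Pairs whose geodesics pass through J — M–K: 1; M–I: 1; M–L: 1; M–N: 1; M–H: 1.
All other pairs contribute 0.
Summing the contributions gives betweenness(J) = 5.

5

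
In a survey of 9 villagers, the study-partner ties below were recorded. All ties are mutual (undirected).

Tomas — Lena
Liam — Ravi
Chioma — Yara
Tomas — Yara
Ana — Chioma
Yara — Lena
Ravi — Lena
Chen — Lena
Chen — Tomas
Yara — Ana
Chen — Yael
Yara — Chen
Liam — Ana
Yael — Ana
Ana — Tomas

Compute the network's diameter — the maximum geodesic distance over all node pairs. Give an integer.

Eccentricity of each node (its greatest distance to any other): Ana:2, Chen:3, Chioma:3, Lena:2, Liam:3, Ravi:3, Tomas:2, Yael:3, Yara:2.
The maximum eccentricity is 3, realized for instance by the pair Yael–Ravi via Yael – Ana – Liam – Ravi. So the diameter is 3.

3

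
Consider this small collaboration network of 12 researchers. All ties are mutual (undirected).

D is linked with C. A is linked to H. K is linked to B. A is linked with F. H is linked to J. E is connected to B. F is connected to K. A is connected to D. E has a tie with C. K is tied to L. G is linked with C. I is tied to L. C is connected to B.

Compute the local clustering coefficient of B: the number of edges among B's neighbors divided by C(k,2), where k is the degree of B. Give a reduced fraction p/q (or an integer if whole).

1/3

B's neighbors: C, E, and K (k = 3).
Possible neighbor pairs: C(3,2) = 3. Edges among them: C–E → e = 1.
Clustering(B) = 1/3.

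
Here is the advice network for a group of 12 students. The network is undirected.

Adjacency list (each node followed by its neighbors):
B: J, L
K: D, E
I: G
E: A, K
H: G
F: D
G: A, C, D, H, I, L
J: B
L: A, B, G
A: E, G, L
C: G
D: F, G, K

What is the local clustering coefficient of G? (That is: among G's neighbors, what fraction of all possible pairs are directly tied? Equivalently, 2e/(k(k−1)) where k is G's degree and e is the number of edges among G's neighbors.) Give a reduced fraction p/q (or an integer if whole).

1/15

G's neighbors: A, C, D, H, I, and L (k = 6).
Possible neighbor pairs: C(6,2) = 15. Edges among them: A–L → e = 1.
Clustering(G) = 1/15.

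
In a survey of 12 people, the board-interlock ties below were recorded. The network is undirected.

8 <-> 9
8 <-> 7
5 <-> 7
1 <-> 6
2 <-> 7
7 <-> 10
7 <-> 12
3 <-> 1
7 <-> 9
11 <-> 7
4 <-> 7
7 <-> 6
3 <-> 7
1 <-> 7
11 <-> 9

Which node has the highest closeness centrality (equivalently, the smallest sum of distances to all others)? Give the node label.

Farness (sum of distances to all others) for each node — 1:19, 2:21, 3:20, 4:21, 5:21, 6:20, 7:11, 8:20, 9:19, 10:21, 11:20, 12:21.
The smallest farness is 11, for 7, so 7 has the highest closeness.

7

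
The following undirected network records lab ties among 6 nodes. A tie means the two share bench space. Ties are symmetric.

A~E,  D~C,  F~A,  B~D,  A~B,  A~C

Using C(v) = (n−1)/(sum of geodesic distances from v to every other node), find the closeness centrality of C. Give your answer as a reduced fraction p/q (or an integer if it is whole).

Distances from C: A:1, B:2, D:1, E:2, F:2. Sum = 8.
n = 6, so closeness = 5/8.

5/8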